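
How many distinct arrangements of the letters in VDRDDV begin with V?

20

With the first slot taken by V, it remains to arrange the other 5 letters (DRDDV).
Those 5 letters have D appearing 3 times, giving (5)!/(3!) = 20.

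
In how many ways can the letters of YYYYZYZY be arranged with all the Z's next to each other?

7

Treat the 2 copies of Z as a single block. The multiset to arrange is then {ZZ, Y, Y, Y, Y, Y, Y}, 7 items in all.
That gives (7)!/(6!) = 7 arrangements.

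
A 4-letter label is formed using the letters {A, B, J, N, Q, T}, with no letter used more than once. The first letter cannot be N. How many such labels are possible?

300

The first letter has 6−1 = 5 choices (anything except N).
The remaining 3 letters are filled from the other 5 symbols without repetition: 5 × 4 × 3 = 60.
Total: 5 × 60 = 300.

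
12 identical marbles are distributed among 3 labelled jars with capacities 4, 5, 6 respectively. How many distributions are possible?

Without the upper bounds there are C(14,2) = 91 ways to split 12 among 3 jars.
Subtract solutions that violate a single cap (substitute x_i' = x_i − (cap_i+1)): x_1 ≥ 5 gives C(9,2) = 36; x_2 ≥ 6 gives C(8,2) = 28; x_3 ≥ 7 gives C(7,2) = 21. Together 85.
Add back pairs where two caps are both exceeded: 3 + 1 + 0 = 4.
By inclusion–exclusion the count is 91 − 85 + 4 = 10.

10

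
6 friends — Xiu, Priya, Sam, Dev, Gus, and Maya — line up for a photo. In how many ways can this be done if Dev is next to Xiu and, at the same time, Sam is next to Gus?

96

Treat {Dev,Xiu} as one block (2 orders) and {Sam,Gus} as another (2 orders).
That leaves 4 units to arrange: 2 × 2 × 4! = 4 × 24 = 96.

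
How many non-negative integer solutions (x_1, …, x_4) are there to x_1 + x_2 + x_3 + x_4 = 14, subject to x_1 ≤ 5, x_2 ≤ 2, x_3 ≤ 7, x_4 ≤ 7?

81

Without the upper bounds there are C(17,3) = 680 ways to split 14 among 4 variables.
Subtract solutions that violate a single cap (substitute x_i' = x_i − (cap_i+1)): x_1 ≥ 6 gives C(11,3) = 165; x_2 ≥ 3 gives C(14,3) = 364; x_3 ≥ 8 gives C(9,3) = 84; x_4 ≥ 8 gives C(9,3) = 84. Together 697.
Add back pairs where two caps are both exceeded: 56 + 1 + 1 + 20 + 20 + 0 = 98.
By inclusion–exclusion the count is 680 − 697 + 98 = 81.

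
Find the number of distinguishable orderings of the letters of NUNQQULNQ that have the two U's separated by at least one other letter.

3920

Total arrangements of NUNQQULNQ: 9!/(3!·3!·2!) = 5040.
Arrangements with the U's together: treat UU as one letter, giving (8)!/(3!·3!) = 1120.
Subtracting, 5040 − 1120 = 3920 arrangements keep the U's apart.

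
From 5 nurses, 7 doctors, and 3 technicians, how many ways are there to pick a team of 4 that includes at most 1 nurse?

Split by how many nurses are chosen (0 through 1).
Sum: C(5,0)·C(10,4) + C(5,1)·C(10,3) = 210 + 600 = 810.

810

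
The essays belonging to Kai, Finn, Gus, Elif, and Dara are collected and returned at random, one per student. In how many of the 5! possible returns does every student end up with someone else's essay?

This is the derangement count D_5: permutations of 5 items with no fixed point.
By inclusion–exclusion this is Σ_{j=0}^{5} (−1)^j C(5,j)·(5−j)!.
Computing: 120 − 120 + 60 − 20 + 5 − 1 = 44.

44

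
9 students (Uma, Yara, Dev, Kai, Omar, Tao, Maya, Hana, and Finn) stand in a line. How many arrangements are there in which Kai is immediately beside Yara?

Glue Kai and Yara into one block (2 internal orders), leaving 8 units to arrange in a row.
So the count is 2·(8)! = 80640.

80640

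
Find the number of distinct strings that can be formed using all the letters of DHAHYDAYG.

22680

The 9 letters of DHAHYDAYG have repeats: A appearing twice, D appearing twice, H appearing twice, and Y appearing twice.
So there are 9! / (2!·2!·2!·2!) = 22680 distinguishable arrangements.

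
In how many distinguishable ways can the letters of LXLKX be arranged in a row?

30

Letter multiplicities in LXLKX: K×1, L×2, X×2.
Dividing 5! = 120 by 2!·2! = 4 for the repeated letters gives 30.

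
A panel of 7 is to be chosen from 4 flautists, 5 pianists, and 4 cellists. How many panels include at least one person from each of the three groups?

With no constraint there are C(13,7) = 1716 possible selections.
Subtract selections that omit an entire group: no flautists → C(9,7) = 36; no pianists → C(8,7) = 8; no cellists → C(9,7) = 36.
Add back selections omitting two groups (i.e. drawn from a single group): C(4,7) + C(5,7) + C(4,7) = 0.
By inclusion–exclusion: 1716 − 80 + 0 = 1636.

1636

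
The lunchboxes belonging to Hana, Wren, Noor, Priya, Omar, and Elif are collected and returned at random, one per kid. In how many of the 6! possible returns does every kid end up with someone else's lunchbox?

265

This is the derangement count D_6: permutations of 6 items with no fixed point.
By inclusion–exclusion this is Σ_{j=0}^{6} (−1)^j C(6,j)·(6−j)!.
Computing: 720 − 720 + 360 − 120 + 30 − 6 + 1 = 265.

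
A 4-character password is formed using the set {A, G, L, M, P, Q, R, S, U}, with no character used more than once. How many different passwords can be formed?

3024

With no repetition, fill the 4 characters in order: 9 choices, then 8, down to 6.
9 × 8 × 7 × 6 = 3024.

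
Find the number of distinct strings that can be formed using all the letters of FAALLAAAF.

Letter multiplicities in FAALLAAAF: A×5, F×2, L×2.
So there are 9! / (5!·2!·2!) = 756 distinguishable arrangements.

756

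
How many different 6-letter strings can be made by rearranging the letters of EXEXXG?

EXEXXG has 6 letters with E appearing twice and X appearing 3 times.
So there are 6! / (3!·2!) = 60 distinguishable arrangements.

60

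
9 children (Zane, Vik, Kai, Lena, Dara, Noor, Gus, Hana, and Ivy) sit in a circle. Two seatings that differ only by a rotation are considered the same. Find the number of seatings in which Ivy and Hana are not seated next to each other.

Without the restriction there are (8)! = 40320 seatings.
Seatings with Ivy beside Hana: treat them as a block with 2 internal orders, giving 2 × (7)! = 10080.
Subtracting, 40320 − 10080 = 30240.

30240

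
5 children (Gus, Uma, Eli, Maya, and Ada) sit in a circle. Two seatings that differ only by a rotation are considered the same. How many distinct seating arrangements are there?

Seat Gus anywhere (absorbing the rotational symmetry), then permute the other 4: (4)! = 24.

24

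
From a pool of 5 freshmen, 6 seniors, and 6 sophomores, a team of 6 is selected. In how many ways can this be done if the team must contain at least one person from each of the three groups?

10530

Unrestricted: C(17,6) = 12376 ways to pick any 6 of the 17.
Selections missing a whole group: no freshmen → C(12,6) = 924; no seniors → C(11,6) = 462; no sophomores → C(11,6) = 462.
Add back selections omitting two groups (i.e. drawn from a single group): C(5,6) + C(6,6) + C(6,6) = 2.
By inclusion–exclusion: 12376 − 1848 + 2 = 10530.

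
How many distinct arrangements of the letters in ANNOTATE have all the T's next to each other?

1260

Treat the 2 copies of T as a single block. The multiset to arrange is then {TT, A, A, E, N, N, O}, 7 items in all.
That gives (7)!/(2!·2!) = 1260 arrangements.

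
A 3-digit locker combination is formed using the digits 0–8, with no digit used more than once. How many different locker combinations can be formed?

504

This is a permutation of 3 out of 9: P(9,3) = 9!/6!.
9 × 8 × 7 = 504.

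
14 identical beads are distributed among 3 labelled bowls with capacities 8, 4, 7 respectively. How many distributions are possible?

20

Without the upper bounds there are C(16,2) = 120 ways to split 14 among 3 bowls.
Subtract solutions that violate a single cap (substitute x_i' = x_i − (cap_i+1)): x_1 ≥ 9 gives C(7,2) = 21; x_2 ≥ 5 gives C(11,2) = 55; x_3 ≥ 8 gives C(8,2) = 28. Together 104.
Add back pairs where two caps are both exceeded: 1 + 0 + 3 = 4.
By inclusion–exclusion the count is 120 − 104 + 4 = 20.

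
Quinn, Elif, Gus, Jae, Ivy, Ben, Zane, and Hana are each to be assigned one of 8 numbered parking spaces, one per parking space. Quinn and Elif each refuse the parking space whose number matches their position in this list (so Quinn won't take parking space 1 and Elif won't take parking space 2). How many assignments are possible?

30960

Let Aᵢ (for i ∈ {1, 2}) be the placements that put person i in their forbidden parking space. Any j of these fix j positions, leaving (8−j)! ways to fill the rest, and there are C(2,j) ways to pick which j.
By inclusion–exclusion, the number of valid placements is Σ_{j=0}^{2} (−1)^j C(2,j)·(8−j)!.
Computing: 40320 − 10080 + 720 = 30960.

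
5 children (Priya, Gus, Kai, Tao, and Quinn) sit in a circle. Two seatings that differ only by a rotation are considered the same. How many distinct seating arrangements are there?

Seat Priya anywhere (absorbing the rotational symmetry), then permute the other 4: (4)! = 24.

24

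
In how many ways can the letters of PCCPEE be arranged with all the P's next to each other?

Treat the 2 copies of P as a single block. The multiset to arrange is then {PP, C, C, E, E}, 5 items in all.
That gives (5)!/(2!·2!) = 30 arrangements.

30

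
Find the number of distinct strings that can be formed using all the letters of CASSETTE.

CASSETTE has 8 letters with E appearing twice, S appearing twice, and T appearing twice.
So there are 8! / (2!·2!·2!) = 5040 distinguishable arrangements.

5040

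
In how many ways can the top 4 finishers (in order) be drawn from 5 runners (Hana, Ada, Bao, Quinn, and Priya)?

120

There are 5 choices for 1st place, 4 for 2nd, and so on down to 2 for position 4.
That gives 5 × 4 × 3 × 2 = 120.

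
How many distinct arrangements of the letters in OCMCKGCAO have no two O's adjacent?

Total arrangements of OCMCKGCAO: 9!/(3!·2!) = 30240.
If the two O's are adjacent, glue them into one block, leaving 8 items to arrange: (8)!/(3!) = 6720 ways.
Subtracting, 30240 − 6720 = 23520 arrangements keep the O's apart.

23520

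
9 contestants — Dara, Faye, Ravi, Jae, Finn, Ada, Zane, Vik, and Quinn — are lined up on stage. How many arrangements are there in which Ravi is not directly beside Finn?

282240

There are 9! = 362880 arrangements in all. If Ravi and Finn are adjacent, merging them into one block gives 2·(8)! = 80640 arrangements.
So 362880 − 80640 = 282240 arrangements keep them apart.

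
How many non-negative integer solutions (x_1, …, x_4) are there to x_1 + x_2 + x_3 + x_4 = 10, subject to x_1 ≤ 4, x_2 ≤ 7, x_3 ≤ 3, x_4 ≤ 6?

By stars and bars, unrestricted non-negative solutions to x_1+…+x_4 = 10 number C(10+3,3) = 286.
Subtract solutions that violate a single cap (substitute x_i' = x_i − (cap_i+1)): x_1 ≥ 5 gives C(8,3) = 56; x_2 ≥ 8 gives C(5,3) = 10; x_3 ≥ 4 gives C(9,3) = 84; x_4 ≥ 7 gives C(6,3) = 20. Together 170.
Add back pairs where two caps are both exceeded: 0 + 4 + 0 + 0 + 0 + 0 = 4.
By inclusion–exclusion the count is 286 − 170 + 4 = 120.

120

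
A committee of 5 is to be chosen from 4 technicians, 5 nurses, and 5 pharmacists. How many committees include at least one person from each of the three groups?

1500

Unrestricted: C(14,5) = 2002 ways to pick any 5 of the 14.
Subtract selections that omit an entire group: no technicians → C(10,5) = 252; no nurses → C(9,5) = 126; no pharmacists → C(9,5) = 126.
Add back selections omitting two groups (i.e. drawn from a single group): C(4,5) + C(5,5) + C(5,5) = 2.
By inclusion–exclusion: 2002 − 504 + 2 = 1500.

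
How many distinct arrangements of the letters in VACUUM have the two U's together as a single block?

Treat the 2 copies of U as a single block. The multiset to arrange is then {UU, A, C, M, V}, 5 items in all.
All 5 items are distinct, so there are (5)! = 120 arrangements.

120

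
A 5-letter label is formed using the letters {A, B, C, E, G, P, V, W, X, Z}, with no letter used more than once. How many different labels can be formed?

This is a permutation of 5 out of 10: P(10,5) = 10!/5!.
10 × 9 × 8 × 7 × 6 = 30240.

30240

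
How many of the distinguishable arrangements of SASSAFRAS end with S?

1120

With the last slot taken by S, it remains to arrange the other 8 letters (ASSAFRAS).
Those 8 letters have A appearing 3 times and S appearing 3 times, giving (8)!/(3!·3!) = 1120.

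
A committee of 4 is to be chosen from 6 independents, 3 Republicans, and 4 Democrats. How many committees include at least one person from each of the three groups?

360

With no constraint there are C(13,4) = 715 possible selections.
Subtract selections that omit an entire group: no independents → C(7,4) = 35; no Republicans → C(10,4) = 210; no Democrats → C(9,4) = 126.
Add back selections omitting two groups (i.e. drawn from a single group): C(6,4) + C(3,4) + C(4,4) = 16.
By inclusion–exclusion: 715 − 371 + 16 = 360.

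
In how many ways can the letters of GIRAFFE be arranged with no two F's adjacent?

1800

Total arrangements of GIRAFFE: 7!/(2!) = 2520.
If the two F's are adjacent, glue them into one block, leaving 6 items to arrange: (6)! = 720 ways.
Hence 2520 − 720 = 1800.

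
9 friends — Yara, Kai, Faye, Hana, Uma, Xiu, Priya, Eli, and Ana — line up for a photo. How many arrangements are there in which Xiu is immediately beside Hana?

80640

Glue Xiu and Hana into one block (2 internal orders), leaving 8 units to arrange in a row.
So the count is 2·(8)! = 80640.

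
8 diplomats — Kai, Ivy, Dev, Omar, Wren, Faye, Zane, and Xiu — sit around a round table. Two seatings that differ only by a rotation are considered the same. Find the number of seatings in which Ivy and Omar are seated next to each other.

Glue Ivy and Omar into a block (2 internal orders). Seating 7 units around a circle gives (6)! arrangements.
So 2 × (6)! = 2 × 720 = 1440.

1440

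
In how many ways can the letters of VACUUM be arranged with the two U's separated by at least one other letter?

240

Total arrangements of VACUUM: 6!/(2!) = 360.
If the two U's are adjacent, glue them into one block, leaving 5 items to arrange: (5)! = 120 ways.
Subtracting, 360 − 120 = 240 arrangements keep the U's apart.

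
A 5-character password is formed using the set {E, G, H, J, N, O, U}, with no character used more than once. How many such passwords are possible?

Choose and order 5 of the 7 symbols: the first character has 7 options, the next 6, and so on down to 3.
That product is 7 × 6 × 5 × 4 × 3 = 2520.

2520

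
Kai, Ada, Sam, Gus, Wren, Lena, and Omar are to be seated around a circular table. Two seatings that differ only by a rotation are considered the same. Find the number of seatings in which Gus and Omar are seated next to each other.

Treat {Gus, Omar} as one unit (2 internal orders) and seat the resulting 6 units around the table: (5)! circular arrangements.
So 2 × (5)! = 2 × 120 = 240.

240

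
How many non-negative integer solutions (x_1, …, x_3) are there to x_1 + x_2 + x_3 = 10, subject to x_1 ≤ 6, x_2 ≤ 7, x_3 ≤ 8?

By stars and bars, unrestricted non-negative solutions to x_1+…+x_3 = 10 number C(10+2,2) = 66.
Subtract solutions that violate a single cap (substitute x_i' = x_i − (cap_i+1)): x_1 ≥ 7 gives C(5,2) = 10; x_2 ≥ 8 gives C(4,2) = 6; x_3 ≥ 9 gives C(3,2) = 3. Together 19.
No two caps can be exceeded simultaneously, so the pair terms are all 0.
By inclusion–exclusion the count is 66 − 19 + 0 = 47.

47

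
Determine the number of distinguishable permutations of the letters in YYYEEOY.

105

Letter multiplicities in YYYEEOY: E×2, O×1, Y×4.
The number of distinct arrangements is 7!/(4!·2!) = 5040/48 = 105.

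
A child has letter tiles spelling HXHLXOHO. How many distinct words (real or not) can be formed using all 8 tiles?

1680

HXHLXOHO has 8 letters with H appearing 3 times, O appearing twice, and X appearing twice.
Dividing 8! = 40320 by 3!·2!·2! = 24 for the repeated letters gives 1680.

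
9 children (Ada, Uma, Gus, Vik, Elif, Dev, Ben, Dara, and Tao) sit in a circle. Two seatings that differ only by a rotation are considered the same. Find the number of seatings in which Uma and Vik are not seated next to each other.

30240

All circular seatings of 9 people number (8)! = 40320.
Seatings with Uma beside Vik: treat them as a block with 2 internal orders, giving 2 × (7)! = 10080.
Subtracting, 40320 − 10080 = 30240.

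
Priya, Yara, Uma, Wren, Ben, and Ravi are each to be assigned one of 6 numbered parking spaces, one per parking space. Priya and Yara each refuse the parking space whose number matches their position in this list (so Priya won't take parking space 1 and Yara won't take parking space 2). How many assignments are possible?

Let Aᵢ (for i ∈ {1, 2}) be the placements that put person i in their forbidden parking space. Any j of these fix j positions, leaving (6−j)! ways to fill the rest, and there are C(2,j) ways to pick which j.
By inclusion–exclusion, the number of valid placements is Σ_{j=0}^{2} (−1)^j C(2,j)·(6−j)!.
Computing: 720 − 240 + 24 = 504.

504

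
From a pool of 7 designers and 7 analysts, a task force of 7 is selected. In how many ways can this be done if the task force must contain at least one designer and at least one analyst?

Unrestricted: C(14,7) = 3432 ways to pick any 7 of the 14.
Selections missing a whole group: no designers → C(7,7) = 1; no analysts → C(7,7) = 1.
Both groups omitted at once is impossible, so 3432 − 2 = 3430.

3430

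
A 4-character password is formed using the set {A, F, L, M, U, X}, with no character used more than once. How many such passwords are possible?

With no repetition, fill the 4 characters in order: 6 choices, then 5, down to 3.
That product is 6 × 5 × 4 × 3 = 360.

360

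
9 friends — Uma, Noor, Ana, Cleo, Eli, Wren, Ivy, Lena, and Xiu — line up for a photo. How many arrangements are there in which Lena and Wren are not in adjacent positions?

There are 9! = 362880 arrangements in all. If Lena and Wren are adjacent, merging them into one block gives 2·(8)! = 80640 arrangements.
So 362880 − 80640 = 282240 arrangements keep them apart.

282240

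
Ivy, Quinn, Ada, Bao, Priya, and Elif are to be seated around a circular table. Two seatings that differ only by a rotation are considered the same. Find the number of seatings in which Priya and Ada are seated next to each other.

48

Treat {Priya, Ada} as one unit (2 internal orders) and seat the resulting 5 units around the table: (4)! circular arrangements.
So 2 × (4)! = 2 × 24 = 48.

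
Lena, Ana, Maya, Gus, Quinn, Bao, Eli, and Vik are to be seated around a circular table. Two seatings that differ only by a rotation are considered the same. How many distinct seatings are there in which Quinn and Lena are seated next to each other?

Treat {Quinn, Lena} as one unit (2 internal orders) and seat the resulting 7 units around the table: (6)! circular arrangements.
So 2 × (6)! = 2 × 720 = 1440.

1440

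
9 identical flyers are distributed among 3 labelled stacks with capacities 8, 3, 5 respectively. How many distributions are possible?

Without the upper bounds there are C(11,2) = 55 ways to split 9 among 3 stacks.
Subtract solutions that violate a single cap (substitute x_i' = x_i − (cap_i+1)): x_1 ≥ 9 gives C(2,2) = 1; x_2 ≥ 4 gives C(7,2) = 21; x_3 ≥ 6 gives C(5,2) = 10. Together 32.
No two caps can be exceeded simultaneously, so the pair terms are all 0.
By inclusion–exclusion the count is 55 − 32 + 0 = 23.

23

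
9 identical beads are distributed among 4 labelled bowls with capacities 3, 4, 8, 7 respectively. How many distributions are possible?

By stars and bars, unrestricted non-negative solutions to x_1+…+x_4 = 9 number C(9+3,3) = 220.
Subtract solutions that violate a single cap (substitute x_i' = x_i − (cap_i+1)): x_1 ≥ 4 gives C(8,3) = 56; x_2 ≥ 5 gives C(7,3) = 35; x_3 ≥ 9 gives C(3,3) = 1; x_4 ≥ 8 gives C(4,3) = 4. Together 96.
Add back pairs where two caps are both exceeded: 1 + 0 + 0 + 0 + 0 + 0 = 1.
By inclusion–exclusion the count is 220 − 96 + 1 = 125.

125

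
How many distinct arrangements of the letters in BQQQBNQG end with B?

Fix B in the last position and arrange the remaining 7 letters.
Those 7 letters have Q appearing 4 times, giving (7)!/(4!) = 210.

210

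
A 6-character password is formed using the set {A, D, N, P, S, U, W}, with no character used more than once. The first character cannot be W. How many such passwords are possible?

4320

The first character has 7−1 = 6 choices (anything except W).
The remaining 5 characters are filled from the other 6 symbols without repetition: 6 × 5 × 4 × 3 × 2 = 720.
Total: 6 × 720 = 4320.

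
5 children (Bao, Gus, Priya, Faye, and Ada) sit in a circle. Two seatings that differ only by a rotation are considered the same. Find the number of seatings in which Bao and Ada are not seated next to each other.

12

All circular seatings of 5 people number (4)! = 24.
Seatings with Bao beside Ada: treat them as a block with 2 internal orders, giving 2 × (3)! = 12.
Subtracting, 24 − 12 = 12.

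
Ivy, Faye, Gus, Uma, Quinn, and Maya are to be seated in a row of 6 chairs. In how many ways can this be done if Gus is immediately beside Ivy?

240

Treat {Gus, Ivy} as a single unit. There are 5 units to order, and the pair itself can be ordered 2 ways.
That gives 2 × 5! = 2 × 120 = 240.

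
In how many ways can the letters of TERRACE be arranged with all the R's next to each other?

Treat the 2 copies of R as a single block. The multiset to arrange is then {RR, A, C, E, E, T}, 6 items in all.
That gives (6)!/(2!) = 360 arrangements.

360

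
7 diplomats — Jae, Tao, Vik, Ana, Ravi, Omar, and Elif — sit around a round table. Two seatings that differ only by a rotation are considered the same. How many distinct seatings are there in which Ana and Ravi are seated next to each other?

Glue Ana and Ravi into a block (2 internal orders). Seating 6 units around a circle gives (5)! arrangements.
So 2 × (5)! = 2 × 120 = 240.

240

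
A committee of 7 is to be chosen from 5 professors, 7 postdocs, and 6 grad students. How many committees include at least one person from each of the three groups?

28987

Total 7-person selections from all 18: C(18,7) = 31824.
Subtract selections that omit an entire group: no professors → C(13,7) = 1716; no postdocs → C(11,7) = 330; no grad students → C(12,7) = 792.
Add back selections omitting two groups (i.e. drawn from a single group): C(5,7) + C(7,7) + C(6,7) = 1.
By inclusion–exclusion: 31824 − 2838 + 1 = 28987.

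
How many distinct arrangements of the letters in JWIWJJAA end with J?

With the last slot taken by J, it remains to arrange the other 7 letters (WIWJJAA).
Those 7 letters have A appearing twice, J appearing twice, and W appearing twice, giving (7)!/(2!·2!·2!) = 630.

630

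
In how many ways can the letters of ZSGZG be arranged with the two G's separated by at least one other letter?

There are 5!/(2!·2!) = 30 arrangements of ZSGZG in total.
Arrangements with the G's together: treat GG as one letter, giving (4)!/(2!) = 12.
Hence 30 − 12 = 18.

18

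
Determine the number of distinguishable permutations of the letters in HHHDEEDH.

Letter multiplicities in HHHDEEDH: D×2, E×2, H×4.
Dividing 8! = 40320 by 4!·2!·2! = 96 for the repeated letters gives 420.

420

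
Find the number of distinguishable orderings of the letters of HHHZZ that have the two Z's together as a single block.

Treat the 2 copies of Z as a single block. The multiset to arrange is then {ZZ, H, H, H}, 4 items in all.
That gives (4)!/(3!) = 4 arrangements.

4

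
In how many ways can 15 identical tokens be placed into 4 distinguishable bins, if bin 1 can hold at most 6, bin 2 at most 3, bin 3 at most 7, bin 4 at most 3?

Ignoring the caps, the number of non-negative solutions to x_1+…+x_4 = 15 is C(18,3) = 816.
Subtract solutions that violate a single cap (substitute x_i' = x_i − (cap_i+1)): x_1 ≥ 7 gives C(11,3) = 165; x_2 ≥ 4 gives C(14,3) = 364; x_3 ≥ 8 gives C(10,3) = 120; x_4 ≥ 4 gives C(14,3) = 364. Together 1013.
Add back pairs where two caps are both exceeded: 35 + 1 + 35 + 20 + 120 + 20 = 231.
Subtract triples: 0 + 1 + 0 + 0 = 1.
By inclusion–exclusion the count is 816 − 1013 + 231 − 1 = 33.

33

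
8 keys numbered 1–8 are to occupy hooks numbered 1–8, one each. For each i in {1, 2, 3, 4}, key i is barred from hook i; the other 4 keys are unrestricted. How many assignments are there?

24024

Let Aᵢ (for 1 ≤ i ≤ 4) be the placements that put key i in its forbidden hook. Any j of these fix j positions, leaving (8−j)! ways to fill the rest, and there are C(4,j) ways to pick which j.
By inclusion–exclusion, the number of valid placements is Σ_{j=0}^{4} (−1)^j C(4,j)·(8−j)!.
Computing: 40320 − 20160 + 4320 − 480 + 24 = 24024.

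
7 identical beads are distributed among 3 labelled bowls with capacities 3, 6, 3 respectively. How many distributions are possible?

By stars and bars, unrestricted non-negative solutions to x_1+…+x_3 = 7 number C(7+2,2) = 36.
Subtract solutions that violate a single cap (substitute x_i' = x_i − (cap_i+1)): x_1 ≥ 4 gives C(5,2) = 10; x_2 ≥ 7 gives C(2,2) = 1; x_3 ≥ 4 gives C(5,2) = 10. Together 21.
No two caps can be exceeded simultaneously, so the pair terms are all 0.
By inclusion–exclusion the count is 36 − 21 + 0 = 15.

15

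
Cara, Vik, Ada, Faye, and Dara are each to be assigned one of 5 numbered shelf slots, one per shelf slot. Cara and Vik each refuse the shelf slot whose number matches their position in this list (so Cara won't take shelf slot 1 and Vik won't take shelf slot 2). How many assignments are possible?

78

Let Aᵢ (for i ∈ {1, 2}) be the placements that put person i in their forbidden shelf slot. Any j of these fix j positions, leaving (5−j)! ways to fill the rest, and there are C(2,j) ways to pick which j.
By inclusion–exclusion, the number of valid placements is Σ_{j=0}^{2} (−1)^j C(2,j)·(5−j)!.
Computing: 120 − 48 + 6 = 78.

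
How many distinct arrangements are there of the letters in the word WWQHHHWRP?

Letter multiplicities in WWQHHHWRP: H×3, P×1, Q×1, R×1, W×3.
Dividing 9! = 362880 by 3!·3! = 36 for the repeated letters gives 10080.

10080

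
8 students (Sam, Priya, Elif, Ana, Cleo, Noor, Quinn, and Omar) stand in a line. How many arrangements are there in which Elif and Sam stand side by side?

Place the 6 others and the Elif-Sam pair as 7 objects in a line; the pair has 2 internal arrangements.
That gives 2 × 7! = 2 × 5040 = 10080.

10080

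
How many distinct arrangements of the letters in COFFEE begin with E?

60

With the first slot taken by E, it remains to arrange the other 5 letters (COFFE).
Those 5 letters have F appearing twice, giving (5)!/(2!) = 60.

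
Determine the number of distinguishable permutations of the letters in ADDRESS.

1260

The 7 letters of ADDRESS have repeats: D appearing twice and S appearing twice.
So there are 7! / (2!·2!) = 1260 distinguishable arrangements.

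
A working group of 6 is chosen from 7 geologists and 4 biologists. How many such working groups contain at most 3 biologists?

441

Split by how many biologists are chosen (0 through 3).
Sum: C(4,0)·C(7,6) + C(4,1)·C(7,5) + C(4,2)·C(7,4) + C(4,3)·C(7,3) = 7 + 84 + 210 + 140 = 441.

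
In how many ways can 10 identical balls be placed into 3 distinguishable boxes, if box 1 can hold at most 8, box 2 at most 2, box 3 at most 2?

6

By stars and bars, unrestricted non-negative solutions to x_1+…+x_3 = 10 number C(10+2,2) = 66.
Subtract solutions that violate a single cap (substitute x_i' = x_i − (cap_i+1)): x_1 ≥ 9 gives C(3,2) = 3; x_2 ≥ 3 gives C(9,2) = 36; x_3 ≥ 3 gives C(9,2) = 36. Together 75.
Add back pairs where two caps are both exceeded: 0 + 0 + 15 = 15.
By inclusion–exclusion the count is 66 − 75 + 15 = 6.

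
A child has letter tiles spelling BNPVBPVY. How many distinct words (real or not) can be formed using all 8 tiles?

5040

Letter multiplicities in BNPVBPVY: B×2, N×1, P×2, V×2, Y×1.
Dividing 8! = 40320 by 2!·2!·2! = 8 for the repeated letters gives 5040.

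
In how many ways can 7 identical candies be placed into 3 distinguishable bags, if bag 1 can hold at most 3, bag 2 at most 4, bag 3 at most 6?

Ignoring the caps, the number of non-negative solutions to x_1+…+x_3 = 7 is C(9,2) = 36.
Subtract solutions that violate a single cap (substitute x_i' = x_i − (cap_i+1)): x_1 ≥ 4 gives C(5,2) = 10; x_2 ≥ 5 gives C(4,2) = 6; x_3 ≥ 7 gives C(2,2) = 1. Together 17.
No two caps can be exceeded simultaneously, so the pair terms are all 0.
By inclusion–exclusion the count is 36 − 17 + 0 = 19.

19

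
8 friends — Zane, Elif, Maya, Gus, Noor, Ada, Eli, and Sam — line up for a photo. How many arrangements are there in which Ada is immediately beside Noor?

Glue Ada and Noor into one block (2 internal orders), leaving 7 units to arrange in a row.
So the count is 2·(7)! = 10080.

10080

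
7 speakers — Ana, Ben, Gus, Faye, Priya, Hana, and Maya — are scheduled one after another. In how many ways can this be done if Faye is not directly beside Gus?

3600

Of the 7! = 5040 arrangements, those with Faye and Gus adjacent number 2 × 6! = 1440 (treat the pair as a block with 2 internal orders).
So 5040 − 1440 = 3600 arrangements keep them apart.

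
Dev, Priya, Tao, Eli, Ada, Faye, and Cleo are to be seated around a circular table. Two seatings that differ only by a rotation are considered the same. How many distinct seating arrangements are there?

Fix one person's seat to break rotational symmetry; the remaining 6 people can be arranged in (6)! = 720 ways.

720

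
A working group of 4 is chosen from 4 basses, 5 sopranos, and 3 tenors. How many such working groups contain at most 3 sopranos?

490

Split by how many sopranos are chosen (0 through 3).
Sum: C(5,0)·C(7,4) + C(5,1)·C(7,3) + C(5,2)·C(7,2) + C(5,3)·C(7,1) = 35 + 175 + 210 + 70 = 490.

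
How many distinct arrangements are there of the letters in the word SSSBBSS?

SSSBBSS has 7 letters with B appearing twice and S appearing 5 times.
So there are 7! / (5!·2!) = 21 distinguishable arrangements.

21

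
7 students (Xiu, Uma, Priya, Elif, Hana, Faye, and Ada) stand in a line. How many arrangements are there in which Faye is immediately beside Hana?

1440

Treat {Faye, Hana} as a single unit. There are 6 units to order, and the pair itself can be ordered 2 ways.
That gives 2 × 6! = 2 × 720 = 1440.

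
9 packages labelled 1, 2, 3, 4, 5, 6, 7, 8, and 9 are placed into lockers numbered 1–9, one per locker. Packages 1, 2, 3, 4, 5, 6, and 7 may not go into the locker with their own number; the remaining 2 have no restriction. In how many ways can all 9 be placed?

Let Aᵢ (for 1 ≤ i ≤ 7) be the placements that put package i in its forbidden locker. Any j of these fix j positions, leaving (9−j)! ways to fill the rest, and there are C(7,j) ways to pick which j.
By inclusion–exclusion, the number of valid placements is Σ_{j=0}^{7} (−1)^j C(7,j)·(9−j)!.
Computing: 362880 − 282240 + 105840 − 25200 + 4200 − 504 + 42 − 2 = 165016.

165016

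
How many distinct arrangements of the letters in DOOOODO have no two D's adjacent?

There are 7!/(5!·2!) = 21 arrangements of DOOOODO in total.
Arrangements with the D's together: treat DD as one letter, giving (6)!/(5!) = 6.
Subtracting, 21 − 6 = 15 arrangements keep the D's apart.

15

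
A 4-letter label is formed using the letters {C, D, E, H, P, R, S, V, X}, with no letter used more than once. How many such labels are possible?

3024

With no repetition, fill the 4 letters in order: 9 choices, then 8, down to 6.
9 × 8 × 7 × 6 = 3024.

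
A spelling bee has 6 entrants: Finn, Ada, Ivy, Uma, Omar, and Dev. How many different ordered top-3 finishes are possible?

There are 6 choices for 1st place, 5 for 2nd, and 4 for 3rd.
That gives 6 × 5 × 4 = 120.

120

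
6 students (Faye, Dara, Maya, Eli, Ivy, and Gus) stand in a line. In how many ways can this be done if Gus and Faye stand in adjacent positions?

Treat {Gus, Faye} as a single unit. There are 5 units to order, and the pair itself can be ordered 2 ways.
That gives 2 × 5! = 2 × 120 = 240.

240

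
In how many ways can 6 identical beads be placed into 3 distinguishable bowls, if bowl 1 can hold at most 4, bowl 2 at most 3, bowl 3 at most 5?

By stars and bars, unrestricted non-negative solutions to x_1+…+x_3 = 6 number C(6+2,2) = 28.
Subtract solutions that violate a single cap (substitute x_i' = x_i − (cap_i+1)): x_1 ≥ 5 gives C(3,2) = 3; x_2 ≥ 4 gives C(4,2) = 6; x_3 ≥ 6 gives C(2,2) = 1. Together 10.
No two caps can be exceeded simultaneously, so the pair terms are all 0.
By inclusion–exclusion the count is 28 − 10 + 0 = 18.

18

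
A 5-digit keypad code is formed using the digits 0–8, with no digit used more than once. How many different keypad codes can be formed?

15120

Choose and order 5 of the 9 symbols: the first digit has 9 options, the next 8, and so on down to 5.
That product is 9 × 8 × 7 × 6 × 5 = 15120.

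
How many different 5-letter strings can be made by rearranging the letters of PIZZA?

The 5 letters of PIZZA have repeats: Z appearing twice.
So there are 5! / (2!) = 60 distinguishable arrangements.

60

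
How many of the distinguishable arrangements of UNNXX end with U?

With the last slot taken by U, it remains to arrange the other 4 letters (NNXX).
Those 4 letters have N appearing twice and X appearing twice, giving (4)!/(2!·2!) = 6.

6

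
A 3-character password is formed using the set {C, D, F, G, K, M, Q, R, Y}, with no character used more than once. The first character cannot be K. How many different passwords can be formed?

448

The first character has 9−1 = 8 choices (anything except K).
The remaining 2 characters are filled from the other 8 symbols without repetition: 8 × 7 = 56.
Total: 8 × 56 = 448.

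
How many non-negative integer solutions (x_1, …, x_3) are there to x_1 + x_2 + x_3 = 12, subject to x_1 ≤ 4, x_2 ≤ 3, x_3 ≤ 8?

By stars and bars, unrestricted non-negative solutions to x_1+…+x_3 = 12 number C(12+2,2) = 91.
Subtract solutions that violate a single cap (substitute x_i' = x_i − (cap_i+1)): x_1 ≥ 5 gives C(9,2) = 36; x_2 ≥ 4 gives C(10,2) = 45; x_3 ≥ 9 gives C(5,2) = 10. Together 91.
Add back pairs where two caps are both exceeded: 10 + 0 + 0 = 10.
By inclusion–exclusion the count is 91 − 91 + 10 = 10.

10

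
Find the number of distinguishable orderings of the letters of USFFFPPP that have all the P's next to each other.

Treat the 3 copies of P as a single block. The multiset to arrange is then {PPP, F, F, F, S, U}, 6 items in all.
That gives (6)!/(3!) = 120 arrangements.

120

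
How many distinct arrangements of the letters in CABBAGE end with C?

180

Fix C in the last position and arrange the remaining 6 letters.
Those 6 letters have A appearing twice and B appearing twice, giving (6)!/(2!·2!) = 180.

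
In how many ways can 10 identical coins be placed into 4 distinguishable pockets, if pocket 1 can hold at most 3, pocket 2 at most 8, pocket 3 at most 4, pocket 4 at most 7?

136

By stars and bars, unrestricted non-negative solutions to x_1+…+x_4 = 10 number C(10+3,3) = 286.
Subtract solutions that violate a single cap (substitute x_i' = x_i − (cap_i+1)): x_1 ≥ 4 gives C(9,3) = 84; x_2 ≥ 9 gives C(4,3) = 4; x_3 ≥ 5 gives C(8,3) = 56; x_4 ≥ 8 gives C(5,3) = 10. Together 154.
Add back pairs where two caps are both exceeded: 0 + 4 + 0 + 0 + 0 + 0 = 4.
By inclusion–exclusion the count is 286 − 154 + 4 = 136.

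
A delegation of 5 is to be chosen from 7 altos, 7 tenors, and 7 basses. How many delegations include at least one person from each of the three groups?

With no constraint there are C(21,5) = 20349 possible selections.
Subtract selections that omit an entire group: no altos → C(14,5) = 2002; no tenors → C(14,5) = 2002; no basses → C(14,5) = 2002.
Add back selections omitting two groups (i.e. drawn from a single group): C(7,5) + C(7,5) + C(7,5) = 63.
By inclusion–exclusion: 20349 − 6006 + 63 = 14406.

14406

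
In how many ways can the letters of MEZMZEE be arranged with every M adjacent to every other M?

Treat the 2 copies of M as a single block. The multiset to arrange is then {MM, E, E, E, Z, Z}, 6 items in all.
That gives (6)!/(3!·2!) = 60 arrangements.

60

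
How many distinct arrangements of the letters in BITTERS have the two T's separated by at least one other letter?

There are 7!/(2!) = 2520 arrangements of BITTERS in total.
If the two T's are adjacent, glue them into one block, leaving 6 items to arrange: (6)! = 720 ways.
Hence 2520 − 720 = 1800.

1800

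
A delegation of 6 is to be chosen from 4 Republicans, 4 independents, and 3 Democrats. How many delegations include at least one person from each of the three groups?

With no constraint there are C(11,6) = 462 possible selections.
Selections missing a whole group: no Republicans → C(7,6) = 7; no independents → C(7,6) = 7; no Democrats → C(8,6) = 28.
Add back selections omitting two groups (i.e. drawn from a single group): C(4,6) + C(4,6) + C(3,6) = 0.
By inclusion–exclusion: 462 − 42 + 0 = 420.

420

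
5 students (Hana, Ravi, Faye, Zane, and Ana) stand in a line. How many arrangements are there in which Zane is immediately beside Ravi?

Glue Zane and Ravi into one block (2 internal orders), leaving 4 units to arrange in a row.
So the count is 2·(4)! = 48.

48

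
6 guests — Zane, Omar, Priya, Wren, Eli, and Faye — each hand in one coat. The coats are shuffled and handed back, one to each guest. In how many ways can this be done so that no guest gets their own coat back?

Let Aᵢ be the assignments in which guest i gets their own coat. We want the size of the complement of A₁∪…∪A_6.
By inclusion–exclusion this is Σ_{j=0}^{6} (−1)^j C(6,j)·(6−j)!.
Computing: 720 − 720 + 360 − 120 + 30 − 6 + 1 = 265.

265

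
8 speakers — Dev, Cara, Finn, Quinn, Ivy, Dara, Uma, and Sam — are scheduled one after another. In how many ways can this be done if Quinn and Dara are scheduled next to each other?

10080

Treat {Quinn, Dara} as a single unit. There are 7 units to order, and the pair itself can be ordered 2 ways.
That gives 2 × 7! = 2 × 5040 = 10080.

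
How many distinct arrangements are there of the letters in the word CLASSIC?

1260

The 7 letters of CLASSIC have repeats: C appearing twice and S appearing twice.
Dividing 7! = 5040 by 2!·2! = 4 for the repeated letters gives 1260.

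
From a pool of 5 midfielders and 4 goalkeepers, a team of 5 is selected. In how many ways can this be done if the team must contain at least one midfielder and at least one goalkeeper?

125

Total 5-person selections from all 9: C(9,5) = 126.
Selections missing a whole group: no midfielders → C(4,5) = 0; no goalkeepers → C(5,5) = 1.
Both groups omitted at once is impossible, so 126 − 1 = 125.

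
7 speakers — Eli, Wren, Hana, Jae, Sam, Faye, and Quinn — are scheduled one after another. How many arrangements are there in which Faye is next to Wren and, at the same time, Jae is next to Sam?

Treat {Faye,Wren} as one block (2 orders) and {Jae,Sam} as another (2 orders).
That leaves 5 units to arrange: 2 × 2 × 5! = 4 × 120 = 480.

480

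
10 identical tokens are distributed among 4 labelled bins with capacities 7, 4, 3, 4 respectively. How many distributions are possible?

Ignoring the caps, the number of non-negative solutions to x_1+…+x_4 = 10 is C(13,3) = 286.
Subtract solutions that violate a single cap (substitute x_i' = x_i − (cap_i+1)): x_1 ≥ 8 gives C(5,3) = 10; x_2 ≥ 5 gives C(8,3) = 56; x_3 ≥ 4 gives C(9,3) = 84; x_4 ≥ 5 gives C(8,3) = 56. Together 206.
Add back pairs where two caps are both exceeded: 0 + 0 + 0 + 4 + 1 + 4 = 9.
By inclusion–exclusion the count is 286 − 206 + 9 = 89.

89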